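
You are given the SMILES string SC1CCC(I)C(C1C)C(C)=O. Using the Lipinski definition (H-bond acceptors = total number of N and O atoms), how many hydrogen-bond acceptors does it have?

N atoms: 0; O atoms: 1.
Lipinski HBA = 0 + 1 = 1.

1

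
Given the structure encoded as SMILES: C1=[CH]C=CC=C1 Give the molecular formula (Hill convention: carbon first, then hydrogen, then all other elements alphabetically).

Walk through each heavy atom and fill implicit hydrogens from standard valence (C 4, N 3, O 2, S 2, halogen 1):
  atom 1: C, bond orders sum to 3 (valence 4) → 1 H
  atom 2: C with explicit H count 1
  atom 3: C, bond orders sum to 3 (valence 4) → 1 H
  atom 4: C, bond orders sum to 3 (valence 4) → 1 H
  atom 5: C, bond orders sum to 3 (valence 4) → 1 H
  atom 6: C, bond orders sum to 3 (valence 4) → 1 H
Totals → C:6, H:6.
In Hill order: C6H6.

C6H6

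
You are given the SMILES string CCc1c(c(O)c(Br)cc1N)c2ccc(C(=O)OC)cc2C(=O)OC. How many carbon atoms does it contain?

Count every carbon token in the SMILES (each C, including those in ring-closure positions and inside branches).
Carbon count: 18.

18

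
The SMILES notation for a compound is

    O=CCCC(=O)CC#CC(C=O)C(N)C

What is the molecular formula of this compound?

Walk through each heavy atom and fill implicit hydrogens from standard valence (C 4, N 3, O 2, S 2, halogen 1):
  atom 1: O, bond orders sum to 2 (valence 2) → 0 H
  atom 2: C, bond orders sum to 3 (valence 4) → 1 H
  atom 3: C, bond orders sum to 2 (valence 4) → 2 H
  atom 4: C, bond orders sum to 2 (valence 4) → 2 H
  atom 5: C, bond orders sum to 4 (valence 4) → 0 H
  atom 6: O, bond orders sum to 2 (valence 2) → 0 H
  atom 7: C, bond orders sum to 2 (valence 4) → 2 H
  atom 8: C, bond orders sum to 4 (valence 4) → 0 H
  atom 9: C, bond orders sum to 4 (valence 4) → 0 H
  atom 10: C, bond orders sum to 3 (valence 4) → 1 H
  atom 11: C, bond orders sum to 3 (valence 4) → 1 H
  atom 12: O, bond orders sum to 2 (valence 2) → 0 H
  atom 13: C, bond orders sum to 3 (valence 4) → 1 H
  atom 14: N, bond orders sum to 1 (valence 3) → 2 H
  atom 15: C, bond orders sum to 1 (valence 4) → 3 H
Totals → C:11, H:15, N:1, O:3.
In Hill order: C11H15NO3.

C11H15NO3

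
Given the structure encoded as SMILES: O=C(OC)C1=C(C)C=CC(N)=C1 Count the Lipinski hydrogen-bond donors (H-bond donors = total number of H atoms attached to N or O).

2

Donors: find every N or O and count the H atoms it carries.
  atom 1 (O): bond orders sum to 2 → 0 H
  atom 3 (O): bond orders sum to 2 → 0 H
  atom 11 (N): bond orders sum to 1 → 2 H
Lipinski HBD = 2.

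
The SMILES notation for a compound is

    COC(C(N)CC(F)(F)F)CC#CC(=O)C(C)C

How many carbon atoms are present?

12

Count every carbon token in the SMILES (each C, including those in ring-closure positions and inside branches).
Carbon count: 12.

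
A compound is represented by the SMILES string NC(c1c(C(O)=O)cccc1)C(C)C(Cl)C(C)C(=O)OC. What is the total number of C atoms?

15

Count every carbon token in the SMILES (each C, including those in ring-closure positions and inside branches).
Carbon count: 15.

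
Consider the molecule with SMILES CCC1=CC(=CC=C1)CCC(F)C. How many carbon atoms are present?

Count every carbon token in the SMILES (each C, including those in ring-closure positions and inside branches).
Carbon count: 12.

12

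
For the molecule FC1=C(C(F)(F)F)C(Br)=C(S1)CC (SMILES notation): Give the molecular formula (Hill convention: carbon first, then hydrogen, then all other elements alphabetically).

Walk through each heavy atom and fill implicit hydrogens from standard valence (C 4, N 3, O 2, S 2, halogen 1):
  atom 1: F (halogen, monovalent) → 0 H
  atom 2: C, bond orders sum to 4 (valence 4) → 0 H
  atom 3: C, bond orders sum to 4 (valence 4) → 0 H
  atom 4: C, bond orders sum to 4 (valence 4) → 0 H
  atom 5: F (halogen, monovalent) → 0 H
  atom 6: F (halogen, monovalent) → 0 H
  atom 7: F (halogen, monovalent) → 0 H
  atom 8: C, bond orders sum to 4 (valence 4) → 0 H
  atom 9: Br (halogen, monovalent) → 0 H
  atom 10: C, bond orders sum to 4 (valence 4) → 0 H
  atom 11: S, bond orders sum to 2 (valence 2) → 0 H
  atom 12: C, bond orders sum to 2 (valence 4) → 2 H
  atom 13: C, bond orders sum to 1 (valence 4) → 3 H
Totals → C:7, H:5, Br:1, F:4, S:1.

C7H5BrF4S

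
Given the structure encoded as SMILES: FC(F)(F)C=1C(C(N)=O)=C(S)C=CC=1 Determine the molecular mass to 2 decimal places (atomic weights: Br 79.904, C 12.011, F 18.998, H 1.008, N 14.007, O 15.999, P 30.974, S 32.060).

First, the molecular formula is C8H6F3NOS (counting implicit H from valence).
  C: 8 × 12.011 = 96.088
  F: 3 × 18.998 = 56.994
  H: 6 × 1.008 = 6.048
  N: 1 × 14.007 = 14.007
  O: 1 × 15.999 = 15.999
  S: 1 × 32.060 = 32.060
Sum: 8×12.011 + 3×18.998 + 6×1.008 + 1×14.007 + 1×15.999 + 1×32.060 = 221.196 → 221.20 g/mol.

221.20 g/mol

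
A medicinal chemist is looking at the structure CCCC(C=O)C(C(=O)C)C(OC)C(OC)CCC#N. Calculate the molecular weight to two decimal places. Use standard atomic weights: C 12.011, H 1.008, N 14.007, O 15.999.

283.37 g/mol

First, the molecular formula is C15H25NO4 (counting implicit H from valence).
  C: 15 × 12.011 = 180.165
  H: 25 × 1.008 = 25.200
  N: 1 × 14.007 = 14.007
  O: 4 × 15.999 = 63.996
Sum: 15×12.011 + 25×1.008 + 1×14.007 + 4×15.999 = 283.368 → 283.37 g/mol.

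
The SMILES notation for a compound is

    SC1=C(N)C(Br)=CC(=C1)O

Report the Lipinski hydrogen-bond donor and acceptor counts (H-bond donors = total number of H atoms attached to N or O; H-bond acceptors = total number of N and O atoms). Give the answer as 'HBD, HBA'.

Donors: find every N or O and count the H atoms it carries.
  atom 4 (N): bond orders sum to 1 → 2 H
  atom 10 (O): bond orders sum to 1 → 1 H
Lipinski HBD = 3.
Acceptors: N atoms = 1, O atoms = 1 → HBA = 2.

3, 2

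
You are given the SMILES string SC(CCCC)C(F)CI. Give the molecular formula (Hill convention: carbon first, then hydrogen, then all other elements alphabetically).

C7H14FIS

Walk through each heavy atom and fill implicit hydrogens from standard valence (C 4, N 3, O 2, S 2, halogen 1):
  atom 1: S, bond orders sum to 1 (valence 2) → 1 H
  atom 2: C, bond orders sum to 3 (valence 4) → 1 H
  atom 3: C, bond orders sum to 2 (valence 4) → 2 H
  atom 4: C, bond orders sum to 2 (valence 4) → 2 H
  atom 5: C, bond orders sum to 2 (valence 4) → 2 H
  atom 6: C, bond orders sum to 1 (valence 4) → 3 H
  atom 7: C, bond orders sum to 3 (valence 4) → 1 H
  atom 8: F (halogen, monovalent) → 0 H
  atom 9: C, bond orders sum to 2 (valence 4) → 2 H
  atom 10: I (halogen, monovalent) → 0 H
Totals → C:7, H:14, F:1, I:1, S:1.
In Hill order: C7H14FIS.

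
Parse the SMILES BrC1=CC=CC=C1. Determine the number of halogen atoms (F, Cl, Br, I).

1

Halogen atoms appear at heavy-atom position 1 (1×Br).
Halogen count: 1.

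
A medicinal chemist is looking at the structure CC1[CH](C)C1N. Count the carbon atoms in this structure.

5

Count every carbon token in the SMILES (each C, including those in ring-closure positions and inside branches).
Carbon count: 5.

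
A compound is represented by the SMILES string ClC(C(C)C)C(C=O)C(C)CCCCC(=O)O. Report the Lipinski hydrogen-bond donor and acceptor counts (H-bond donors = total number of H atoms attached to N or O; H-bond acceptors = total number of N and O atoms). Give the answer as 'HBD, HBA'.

Donors: find every N or O and count the H atoms it carries.
  atom 8 (O): bond orders sum to 2 → 0 H
  atom 16 (O): bond orders sum to 2 → 0 H
  atom 17 (O): bond orders sum to 1 → 1 H
Lipinski HBD = 1.
Acceptors: N atoms = 0, O atoms = 3 → HBA = 3.

1, 3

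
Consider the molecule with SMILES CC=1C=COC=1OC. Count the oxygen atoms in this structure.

Scan the SMILES for O atoms (remember two-letter symbols like Cl and Br are single atoms).
Oxygen count: 2.

2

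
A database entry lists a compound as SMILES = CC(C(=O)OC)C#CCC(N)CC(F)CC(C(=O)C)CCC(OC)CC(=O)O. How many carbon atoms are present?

20

Count every carbon token in the SMILES (each C, including those in ring-closure positions and inside branches).
Carbon count: 20.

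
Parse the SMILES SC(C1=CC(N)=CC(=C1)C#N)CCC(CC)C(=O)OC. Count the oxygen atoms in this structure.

2

Scan the SMILES for O atoms (remember two-letter symbols like Cl and Br are single atoms).
Oxygen count: 2.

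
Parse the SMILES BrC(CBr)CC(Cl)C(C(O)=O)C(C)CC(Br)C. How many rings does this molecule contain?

In SMILES, each pair of matching ring-closure digits denotes one ring-closing bond; the number of such bonds equals the number of independent rings.
Ring-closure bonds here: 0.

0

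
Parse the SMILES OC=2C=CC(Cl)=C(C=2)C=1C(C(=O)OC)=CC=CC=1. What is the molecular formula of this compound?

Walk through each heavy atom and fill implicit hydrogens from standard valence (C 4, N 3, O 2, S 2, halogen 1):
  atom 1: O, bond orders sum to 1 (valence 2) → 1 H
  atom 2: C, bond orders sum to 4 (valence 4) → 0 H
  atom 3: C, bond orders sum to 3 (valence 4) → 1 H
  atom 4: C, bond orders sum to 3 (valence 4) → 1 H
  atom 5: C, bond orders sum to 4 (valence 4) → 0 H
  atom 6: Cl (halogen, monovalent) → 0 H
  atom 7: C, bond orders sum to 4 (valence 4) → 0 H
  atom 8: C, bond orders sum to 3 (valence 4) → 1 H
  atom 9: C, bond orders sum to 4 (valence 4) → 0 H
  atom 10: C, bond orders sum to 4 (valence 4) → 0 H
  atom 11: C, bond orders sum to 4 (valence 4) → 0 H
  atom 12: O, bond orders sum to 2 (valence 2) → 0 H
  atom 13: O, bond orders sum to 2 (valence 2) → 0 H
  atom 14: C, bond orders sum to 1 (valence 4) → 3 H
  atom 15: C, bond orders sum to 3 (valence 4) → 1 H
  atom 16: C, bond orders sum to 3 (valence 4) → 1 H
  atom 17: C, bond orders sum to 3 (valence 4) → 1 H
  atom 18: C, bond orders sum to 3 (valence 4) → 1 H
Totals → C:14, H:11, Cl:1, O:3.
In Hill order: C14H11ClO3.

C14H11ClO3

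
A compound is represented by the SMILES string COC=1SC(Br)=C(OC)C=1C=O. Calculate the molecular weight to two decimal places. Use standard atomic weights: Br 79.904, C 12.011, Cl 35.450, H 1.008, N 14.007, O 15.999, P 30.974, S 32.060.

251.09 g/mol

First, the molecular formula is C7H7BrO3S (counting implicit H from valence).
  Br: 1 × 79.904 = 79.904
  C: 7 × 12.011 = 84.077
  H: 7 × 1.008 = 7.056
  O: 3 × 15.999 = 47.997
  S: 1 × 32.060 = 32.060
Sum: 1×79.904 + 7×12.011 + 7×1.008 + 3×15.999 + 1×32.060 = 251.094 → 251.09 g/mol.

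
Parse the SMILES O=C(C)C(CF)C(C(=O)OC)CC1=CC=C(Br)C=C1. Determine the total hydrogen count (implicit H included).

16

Walk through each heavy atom and fill implicit hydrogens from standard valence (C 4, N 3, O 2, S 2, halogen 1):
  atom 1: O, bond orders sum to 2 (valence 2) → 0 H
  atom 2: C, bond orders sum to 4 (valence 4) → 0 H
  atom 3: C, bond orders sum to 1 (valence 4) → 3 H
  atom 4: C, bond orders sum to 3 (valence 4) → 1 H
  atom 5: C, bond orders sum to 2 (valence 4) → 2 H
  atom 6: F (halogen, monovalent) → 0 H
  atom 7: C, bond orders sum to 3 (valence 4) → 1 H
  atom 8: C, bond orders sum to 4 (valence 4) → 0 H
  atom 9: O, bond orders sum to 2 (valence 2) → 0 H
  atom 10: O, bond orders sum to 2 (valence 2) → 0 H
  atom 11: C, bond orders sum to 1 (valence 4) → 3 H
  atom 12: C, bond orders sum to 2 (valence 4) → 2 H
  atom 13: C, bond orders sum to 4 (valence 4) → 0 H
  atom 14: C, bond orders sum to 3 (valence 4) → 1 H
  atom 15: C, bond orders sum to 3 (valence 4) → 1 H
  atom 16: C, bond orders sum to 4 (valence 4) → 0 H
  atom 17: Br (halogen, monovalent) → 0 H
  atom 18: C, bond orders sum to 3 (valence 4) → 1 H
  atom 19: C, bond orders sum to 3 (valence 4) → 1 H
Total hydrogens: 16.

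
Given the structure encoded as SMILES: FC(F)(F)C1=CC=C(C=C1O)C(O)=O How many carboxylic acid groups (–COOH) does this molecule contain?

1

The carboxylic acid motif appears at heavy-atom position 12 in the SMILES.
Other groups present: 1 hydroxyl.
Carboxylic acid count: 1.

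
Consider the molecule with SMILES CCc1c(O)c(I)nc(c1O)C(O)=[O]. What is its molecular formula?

Walk through each heavy atom and fill implicit hydrogens from standard valence (C 4, N 3, O 2, S 2, halogen 1); for lowercase aromatic atoms, an aromatic c carries 1 H when it has two neighbours and 0 H with three, and aromatic n carries 0 H:
  atom 1: C, bond orders sum to 1 (valence 4) → 3 H
  atom 2: C, bond orders sum to 2 (valence 4) → 2 H
  atom 3: aromatic c, 3 neighbours → 0 H
  atom 4: aromatic c, 3 neighbours → 0 H
  atom 5: O, bond orders sum to 1 (valence 2) → 1 H
  atom 6: aromatic c, 3 neighbours → 0 H
  atom 7: I (halogen, monovalent) → 0 H
  atom 8: aromatic n, 2 neighbours → 0 H
  atom 9: aromatic c, 3 neighbours → 0 H
  atom 10: aromatic c, 3 neighbours → 0 H
  atom 11: O, bond orders sum to 1 (valence 2) → 1 H
  atom 12: C, bond orders sum to 4 (valence 4) → 0 H
  atom 13: O, bond orders sum to 1 (valence 2) → 1 H
  atom 14: O with explicit H count 0
Totals → C:8, H:8, I:1, N:1, O:4.

C8H8INO4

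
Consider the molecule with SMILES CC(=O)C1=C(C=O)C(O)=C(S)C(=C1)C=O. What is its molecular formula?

C10H8O4S

Walk through each heavy atom and fill implicit hydrogens from standard valence (C 4, N 3, O 2, S 2, halogen 1):
  atom 1: C, bond orders sum to 1 (valence 4) → 3 H
  atom 2: C, bond orders sum to 4 (valence 4) → 0 H
  atom 3: O, bond orders sum to 2 (valence 2) → 0 H
  atom 4: C, bond orders sum to 4 (valence 4) → 0 H
  atom 5: C, bond orders sum to 4 (valence 4) → 0 H
  atom 6: C, bond orders sum to 3 (valence 4) → 1 H
  atom 7: O, bond orders sum to 2 (valence 2) → 0 H
  atom 8: C, bond orders sum to 4 (valence 4) → 0 H
  atom 9: O, bond orders sum to 1 (valence 2) → 1 H
  atom 10: C, bond orders sum to 4 (valence 4) → 0 H
  atom 11: S, bond orders sum to 1 (valence 2) → 1 H
  atom 12: C, bond orders sum to 4 (valence 4) → 0 H
  atom 13: C, bond orders sum to 3 (valence 4) → 1 H
  atom 14: C, bond orders sum to 3 (valence 4) → 1 H
  atom 15: O, bond orders sum to 2 (valence 2) → 0 H
Totals → C:10, H:8, O:4, S:1.
In Hill order: C10H8O4S.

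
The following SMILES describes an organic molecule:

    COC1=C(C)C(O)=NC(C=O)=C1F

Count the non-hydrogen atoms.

Every atom symbol written in the SMILES (organic subset) is one heavy atom; implicit H are not written.
Heavy atoms by element → C:8, F:1, N:1, O:3.
Total: 13.

13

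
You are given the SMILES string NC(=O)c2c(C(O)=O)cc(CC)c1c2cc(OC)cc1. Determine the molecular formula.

C15H15NO4

Walk through each heavy atom and fill implicit hydrogens from standard valence (C 4, N 3, O 2, S 2, halogen 1); for lowercase aromatic atoms, an aromatic c carries 1 H when it has two neighbours and 0 H with three, and aromatic n carries 0 H:
  atom 1: N, bond orders sum to 1 (valence 3) → 2 H
  atom 2: C, bond orders sum to 4 (valence 4) → 0 H
  atom 3: O, bond orders sum to 2 (valence 2) → 0 H
  atom 4: aromatic c, 3 neighbours → 0 H
  atom 5: aromatic c, 3 neighbours → 0 H
  atom 6: C, bond orders sum to 4 (valence 4) → 0 H
  atom 7: O, bond orders sum to 1 (valence 2) → 1 H
  atom 8: O, bond orders sum to 2 (valence 2) → 0 H
  atom 9: aromatic c, 2 neighbours → 1 H
  atom 10: aromatic c, 3 neighbours → 0 H
  atom 11: C, bond orders sum to 2 (valence 4) → 2 H
  atom 12: C, bond orders sum to 1 (valence 4) → 3 H
  atom 13: aromatic c, 3 neighbours → 0 H
  atom 14: aromatic c, 3 neighbours → 0 H
  atom 15: aromatic c, 2 neighbours → 1 H
  atom 16: aromatic c, 3 neighbours → 0 H
  atom 17: O, bond orders sum to 2 (valence 2) → 0 H
  atom 18: C, bond orders sum to 1 (valence 4) → 3 H
  atom 19: aromatic c, 2 neighbours → 1 H
  atom 20: aromatic c, 2 neighbours → 1 H
Totals → C:15, H:15, N:1, O:4.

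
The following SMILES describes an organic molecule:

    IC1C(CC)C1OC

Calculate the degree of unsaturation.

1

Degree of unsaturation = (number of rings) + (number of π bonds).
Ring closures in the SMILES: 1.
π bonds: none → 0 DoU from unsaturation.
Total DoU = 1 + 0 = 1.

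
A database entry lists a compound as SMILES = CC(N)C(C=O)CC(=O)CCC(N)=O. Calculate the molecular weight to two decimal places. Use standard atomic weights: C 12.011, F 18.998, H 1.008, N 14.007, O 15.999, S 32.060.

First, the molecular formula is C9H16N2O3 (counting implicit H from valence).
  C: 9 × 12.011 = 108.099
  H: 16 × 1.008 = 16.128
  N: 2 × 14.007 = 28.014
  O: 3 × 15.999 = 47.997
Sum: 9×12.011 + 16×1.008 + 2×14.007 + 3×15.999 = 200.238 → 200.24 g/mol.

200.24 g/mol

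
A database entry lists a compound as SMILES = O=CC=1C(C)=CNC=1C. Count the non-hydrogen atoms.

Every atom symbol written in the SMILES (organic subset) is one heavy atom; implicit H are not written.
Heavy atoms by element → C:7, N:1, O:1.
Total: 9.

9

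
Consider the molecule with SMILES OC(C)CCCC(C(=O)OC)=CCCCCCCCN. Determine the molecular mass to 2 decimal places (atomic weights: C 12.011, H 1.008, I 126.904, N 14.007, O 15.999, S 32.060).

285.43 g/mol

First, the molecular formula is C16H31NO3 (counting implicit H from valence).
  C: 16 × 12.011 = 192.176
  H: 31 × 1.008 = 31.248
  N: 1 × 14.007 = 14.007
  O: 3 × 15.999 = 47.997
Sum: 16×12.011 + 31×1.008 + 1×14.007 + 3×15.999 = 285.428 → 285.43 g/mol.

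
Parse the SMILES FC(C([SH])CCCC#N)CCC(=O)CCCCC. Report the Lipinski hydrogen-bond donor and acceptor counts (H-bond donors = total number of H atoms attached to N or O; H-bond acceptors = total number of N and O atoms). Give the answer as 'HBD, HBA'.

0, 2

Donors: find every N or O and count the H atoms it carries.
  atom 9 (N): bond orders sum to 3 → 0 H
  atom 13 (O): bond orders sum to 2 → 0 H
Lipinski HBD = 0.
Acceptors: N atoms = 1, O atoms = 1 → HBA = 2.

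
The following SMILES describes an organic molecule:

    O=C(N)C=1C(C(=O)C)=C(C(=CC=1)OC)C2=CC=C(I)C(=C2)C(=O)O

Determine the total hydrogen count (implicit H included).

Walk through each heavy atom and fill implicit hydrogens from standard valence (C 4, N 3, O 2, S 2, halogen 1):
  atom 1: O, bond orders sum to 2 (valence 2) → 0 H
  atom 2: C, bond orders sum to 4 (valence 4) → 0 H
  atom 3: N, bond orders sum to 1 (valence 3) → 2 H
  atom 4: C, bond orders sum to 4 (valence 4) → 0 H
  atom 5: C, bond orders sum to 4 (valence 4) → 0 H
  atom 6: C, bond orders sum to 4 (valence 4) → 0 H
  atom 7: O, bond orders sum to 2 (valence 2) → 0 H
  atom 8: C, bond orders sum to 1 (valence 4) → 3 H
  atom 9: C, bond orders sum to 4 (valence 4) → 0 H
  atom 10: C, bond orders sum to 4 (valence 4) → 0 H
  atom 11: C, bond orders sum to 3 (valence 4) → 1 H
  atom 12: C, bond orders sum to 3 (valence 4) → 1 H
  atom 13: O, bond orders sum to 2 (valence 2) → 0 H
  atom 14: C, bond orders sum to 1 (valence 4) → 3 H
  atom 15: C, bond orders sum to 4 (valence 4) → 0 H
  atom 16: C, bond orders sum to 3 (valence 4) → 1 H
  atom 17: C, bond orders sum to 3 (valence 4) → 1 H
  atom 18: C, bond orders sum to 4 (valence 4) → 0 H
  atom 19: I (halogen, monovalent) → 0 H
  atom 20: C, bond orders sum to 4 (valence 4) → 0 H
  atom 21: C, bond orders sum to 3 (valence 4) → 1 H
  atom 22: C, bond orders sum to 4 (valence 4) → 0 H
  atom 23: O, bond orders sum to 2 (valence 2) → 0 H
  atom 24: O, bond orders sum to 1 (valence 2) → 1 H
Total hydrogens: 14.

14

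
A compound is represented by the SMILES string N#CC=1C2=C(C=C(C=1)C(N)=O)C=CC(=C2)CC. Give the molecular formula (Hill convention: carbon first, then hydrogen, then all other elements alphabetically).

C14H12N2O

Walk through each heavy atom and fill implicit hydrogens from standard valence (C 4, N 3, O 2, S 2, halogen 1):
  atom 1: N, bond orders sum to 3 (valence 3) → 0 H
  atom 2: C, bond orders sum to 4 (valence 4) → 0 H
  atom 3: C, bond orders sum to 4 (valence 4) → 0 H
  atom 4: C, bond orders sum to 4 (valence 4) → 0 H
  atom 5: C, bond orders sum to 4 (valence 4) → 0 H
  atom 6: C, bond orders sum to 3 (valence 4) → 1 H
  atom 7: C, bond orders sum to 4 (valence 4) → 0 H
  atom 8: C, bond orders sum to 3 (valence 4) → 1 H
  atom 9: C, bond orders sum to 4 (valence 4) → 0 H
  atom 10: N, bond orders sum to 1 (valence 3) → 2 H
  atom 11: O, bond orders sum to 2 (valence 2) → 0 H
  atom 12: C, bond orders sum to 3 (valence 4) → 1 H
  atom 13: C, bond orders sum to 3 (valence 4) → 1 H
  atom 14: C, bond orders sum to 4 (valence 4) → 0 H
  atom 15: C, bond orders sum to 3 (valence 4) → 1 H
  atom 16: C, bond orders sum to 2 (valence 4) → 2 H
  atom 17: C, bond orders sum to 1 (valence 4) → 3 H
Totals → C:14, H:12, N:2, O:1.
In Hill order: C14H12N2O.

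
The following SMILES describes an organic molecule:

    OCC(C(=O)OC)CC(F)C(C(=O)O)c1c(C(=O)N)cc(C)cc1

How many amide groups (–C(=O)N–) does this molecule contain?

The amide motif appears at heavy-atom position 17 in the SMILES.
Other groups present: 1 carboxylic acid, 1 ester, 1 hydroxyl.
Amide count: 1.

1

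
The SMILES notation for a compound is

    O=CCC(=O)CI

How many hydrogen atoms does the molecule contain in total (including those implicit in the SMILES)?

Walk through each heavy atom and fill implicit hydrogens from standard valence (C 4, N 3, O 2, S 2, halogen 1):
  atom 1: O, bond orders sum to 2 (valence 2) → 0 H
  atom 2: C, bond orders sum to 3 (valence 4) → 1 H
  atom 3: C, bond orders sum to 2 (valence 4) → 2 H
  atom 4: C, bond orders sum to 4 (valence 4) → 0 H
  atom 5: O, bond orders sum to 2 (valence 2) → 0 H
  atom 6: C, bond orders sum to 2 (valence 4) → 2 H
  atom 7: I (halogen, monovalent) → 0 H
Total hydrogens: 5.

5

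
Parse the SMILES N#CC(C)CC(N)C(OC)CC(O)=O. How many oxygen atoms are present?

Scan the SMILES for O atoms (remember two-letter symbols like Cl and Br are single atoms).
Oxygen count: 3.

3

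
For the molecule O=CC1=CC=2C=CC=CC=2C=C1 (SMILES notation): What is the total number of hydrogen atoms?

8

Walk through each heavy atom and fill implicit hydrogens from standard valence (C 4, N 3, O 2, S 2, halogen 1):
  atom 1: O, bond orders sum to 2 (valence 2) → 0 H
  atom 2: C, bond orders sum to 3 (valence 4) → 1 H
  atom 3: C, bond orders sum to 4 (valence 4) → 0 H
  atom 4: C, bond orders sum to 3 (valence 4) → 1 H
  atom 5: C, bond orders sum to 4 (valence 4) → 0 H
  atom 6: C, bond orders sum to 3 (valence 4) → 1 H
  atom 7: C, bond orders sum to 3 (valence 4) → 1 H
  atom 8: C, bond orders sum to 3 (valence 4) → 1 H
  atom 9: C, bond orders sum to 3 (valence 4) → 1 H
  atom 10: C, bond orders sum to 4 (valence 4) → 0 H
  atom 11: C, bond orders sum to 3 (valence 4) → 1 H
  atom 12: C, bond orders sum to 3 (valence 4) → 1 H
Total hydrogens: 8.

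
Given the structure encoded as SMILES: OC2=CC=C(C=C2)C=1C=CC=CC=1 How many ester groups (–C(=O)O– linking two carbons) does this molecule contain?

0

Scan the SMILES for the ester motif — none present.
Groups that are present: 1 hydroxyl.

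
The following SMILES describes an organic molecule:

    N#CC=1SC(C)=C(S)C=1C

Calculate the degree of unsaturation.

5

Degree of unsaturation = (number of rings) + (number of π bonds).
Ring closures in the SMILES: 1.
π bonds: 2 double bonds (each 1 DoU), 1 triple bond (each 2 DoU) → 4 DoU from unsaturation.
Total DoU = 1 + 4 = 5.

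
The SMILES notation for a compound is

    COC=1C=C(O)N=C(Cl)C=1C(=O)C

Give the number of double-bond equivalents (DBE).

Degree of unsaturation = (number of rings) + (number of π bonds).
Ring closures in the SMILES: 1.
π bonds: 4 double bonds (each 1 DoU) → 4 DoU from unsaturation.
Total DoU = 1 + 4 = 5.

5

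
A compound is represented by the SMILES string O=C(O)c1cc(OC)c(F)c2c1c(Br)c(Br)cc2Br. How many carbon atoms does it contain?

12

Count every carbon token in the SMILES (each C, including those in ring-closure positions and inside branches).
Carbon count: 12.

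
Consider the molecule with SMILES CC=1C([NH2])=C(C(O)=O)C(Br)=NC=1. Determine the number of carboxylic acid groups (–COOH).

1

The carboxylic acid motif appears at heavy-atom position 6 in the SMILES.
Other groups present: 1 primary amine.
Carboxylic acid count: 1.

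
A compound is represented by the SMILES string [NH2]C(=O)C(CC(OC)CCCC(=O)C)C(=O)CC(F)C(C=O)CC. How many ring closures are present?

In SMILES, each pair of matching ring-closure digits denotes one ring-closing bond; the number of such bonds equals the number of independent rings.
Ring-closure bonds here: 0.

0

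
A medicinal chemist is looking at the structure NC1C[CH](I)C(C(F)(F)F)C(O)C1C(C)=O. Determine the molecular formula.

C9H13F3INO2

Walk through each heavy atom and fill implicit hydrogens from standard valence (C 4, N 3, O 2, S 2, halogen 1):
  atom 1: N, bond orders sum to 1 (valence 3) → 2 H
  atom 2: C, bond orders sum to 3 (valence 4) → 1 H
  atom 3: C, bond orders sum to 2 (valence 4) → 2 H
  atom 4: C with explicit H count 1
  atom 5: I (halogen, monovalent) → 0 H
  atom 6: C, bond orders sum to 3 (valence 4) → 1 H
  atom 7: C, bond orders sum to 4 (valence 4) → 0 H
  atom 8: F (halogen, monovalent) → 0 H
  atom 9: F (halogen, monovalent) → 0 H
  atom 10: F (halogen, monovalent) → 0 H
  atom 11: C, bond orders sum to 3 (valence 4) → 1 H
  atom 12: O, bond orders sum to 1 (valence 2) → 1 H
  atom 13: C, bond orders sum to 3 (valence 4) → 1 H
  atom 14: C, bond orders sum to 4 (valence 4) → 0 H
  atom 15: C, bond orders sum to 1 (valence 4) → 3 H
  atom 16: O, bond orders sum to 2 (valence 2) → 0 H
Totals → C:9, H:13, F:3, I:1, N:1, O:2.
In Hill order: C9H13F3INO2.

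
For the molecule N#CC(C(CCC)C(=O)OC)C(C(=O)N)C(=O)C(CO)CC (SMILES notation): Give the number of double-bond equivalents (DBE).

Molecular formula: C15H24N2O5.
DoU = (2C + 2 + N − H − X) / 2, where X is the halogen count and O/S are ignored.
    = (2·15 + 2 + 2 − 24 − 0) / 2 = 10 / 2 = 5.

5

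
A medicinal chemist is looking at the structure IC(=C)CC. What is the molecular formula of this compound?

C4H7I

Walk through each heavy atom and fill implicit hydrogens from standard valence (C 4, N 3, O 2, S 2, halogen 1):
  atom 1: I (halogen, monovalent) → 0 H
  atom 2: C, bond orders sum to 4 (valence 4) → 0 H
  atom 3: C, bond orders sum to 2 (valence 4) → 2 H
  atom 4: C, bond orders sum to 2 (valence 4) → 2 H
  atom 5: C, bond orders sum to 1 (valence 4) → 3 H
Totals → C:4, H:7, I:1.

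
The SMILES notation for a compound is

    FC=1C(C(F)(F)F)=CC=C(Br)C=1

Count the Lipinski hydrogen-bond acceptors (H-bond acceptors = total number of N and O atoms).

N atoms: 0; O atoms: 0.
Lipinski HBA = 0 + 0 = 0.

0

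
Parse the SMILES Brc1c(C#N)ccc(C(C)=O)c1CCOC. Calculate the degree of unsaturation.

Molecular formula: C12H12BrNO2.
DoU = (2C + 2 + N − H − X) / 2, where X is the halogen count and O/S are ignored.
    = (2·12 + 2 + 1 − 12 − 1) / 2 = 14 / 2 = 7.

7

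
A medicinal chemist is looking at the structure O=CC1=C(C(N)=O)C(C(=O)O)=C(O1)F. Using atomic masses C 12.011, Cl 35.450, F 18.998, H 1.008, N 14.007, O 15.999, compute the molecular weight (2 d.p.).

201.11 g/mol

First, the molecular formula is C7H4FNO5 (counting implicit H from valence).
  C: 7 × 12.011 = 84.077
  F: 1 × 18.998 = 18.998
  H: 4 × 1.008 = 4.032
  N: 1 × 14.007 = 14.007
  O: 5 × 15.999 = 79.995
Sum: 7×12.011 + 1×18.998 + 4×1.008 + 1×14.007 + 5×15.999 = 201.109 → 201.11 g/mol.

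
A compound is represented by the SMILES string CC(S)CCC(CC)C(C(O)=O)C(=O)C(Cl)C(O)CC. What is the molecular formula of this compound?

C14H25ClO4S

Walk through each heavy atom and fill implicit hydrogens from standard valence (C 4, N 3, O 2, S 2, halogen 1):
  atom 1: C, bond orders sum to 1 (valence 4) → 3 H
  atom 2: C, bond orders sum to 3 (valence 4) → 1 H
  atom 3: S, bond orders sum to 1 (valence 2) → 1 H
  atom 4: C, bond orders sum to 2 (valence 4) → 2 H
  atom 5: C, bond orders sum to 2 (valence 4) → 2 H
  atom 6: C, bond orders sum to 3 (valence 4) → 1 H
  atom 7: C, bond orders sum to 2 (valence 4) → 2 H
  atom 8: C, bond orders sum to 1 (valence 4) → 3 H
  atom 9: C, bond orders sum to 3 (valence 4) → 1 H
  atom 10: C, bond orders sum to 4 (valence 4) → 0 H
  atom 11: O, bond orders sum to 1 (valence 2) → 1 H
  atom 12: O, bond orders sum to 2 (valence 2) → 0 H
  atom 13: C, bond orders sum to 4 (valence 4) → 0 H
  atom 14: O, bond orders sum to 2 (valence 2) → 0 H
  atom 15: C, bond orders sum to 3 (valence 4) → 1 H
  atom 16: Cl (halogen, monovalent) → 0 H
  atom 17: C, bond orders sum to 3 (valence 4) → 1 H
  atom 18: O, bond orders sum to 1 (valence 2) → 1 H
  atom 19: C, bond orders sum to 2 (valence 4) → 2 H
  atom 20: C, bond orders sum to 1 (valence 4) → 3 H
Totals → C:14, H:25, Cl:1, O:4, S:1.
In Hill order: C14H25ClO4S.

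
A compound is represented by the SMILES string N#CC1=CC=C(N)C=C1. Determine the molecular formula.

Walk through each heavy atom and fill implicit hydrogens from standard valence (C 4, N 3, O 2, S 2, halogen 1):
  atom 1: N, bond orders sum to 3 (valence 3) → 0 H
  atom 2: C, bond orders sum to 4 (valence 4) → 0 H
  atom 3: C, bond orders sum to 4 (valence 4) → 0 H
  atom 4: C, bond orders sum to 3 (valence 4) → 1 H
  atom 5: C, bond orders sum to 3 (valence 4) → 1 H
  atom 6: C, bond orders sum to 4 (valence 4) → 0 H
  atom 7: N, bond orders sum to 1 (valence 3) → 2 H
  atom 8: C, bond orders sum to 3 (valence 4) → 1 H
  atom 9: C, bond orders sum to 3 (valence 4) → 1 H
Totals → C:7, H:6, N:2.
In Hill order: C7H6N2.

C7H6N2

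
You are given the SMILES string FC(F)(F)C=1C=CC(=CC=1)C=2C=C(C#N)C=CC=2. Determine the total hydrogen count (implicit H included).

Walk through each heavy atom and fill implicit hydrogens from standard valence (C 4, N 3, O 2, S 2, halogen 1):
  atom 1: F (halogen, monovalent) → 0 H
  atom 2: C, bond orders sum to 4 (valence 4) → 0 H
  atom 3: F (halogen, monovalent) → 0 H
  atom 4: F (halogen, monovalent) → 0 H
  atom 5: C, bond orders sum to 4 (valence 4) → 0 H
  atom 6: C, bond orders sum to 3 (valence 4) → 1 H
  atom 7: C, bond orders sum to 3 (valence 4) → 1 H
  atom 8: C, bond orders sum to 4 (valence 4) → 0 H
  atom 9: C, bond orders sum to 3 (valence 4) → 1 H
  atom 10: C, bond orders sum to 3 (valence 4) → 1 H
  atom 11: C, bond orders sum to 4 (valence 4) → 0 H
  atom 12: C, bond orders sum to 3 (valence 4) → 1 H
  atom 13: C, bond orders sum to 4 (valence 4) → 0 H
  atom 14: C, bond orders sum to 4 (valence 4) → 0 H
  atom 15: N, bond orders sum to 3 (valence 3) → 0 H
  atom 16: C, bond orders sum to 3 (valence 4) → 1 H
  atom 17: C, bond orders sum to 3 (valence 4) → 1 H
  atom 18: C, bond orders sum to 3 (valence 4) → 1 H
Total hydrogens: 8.

8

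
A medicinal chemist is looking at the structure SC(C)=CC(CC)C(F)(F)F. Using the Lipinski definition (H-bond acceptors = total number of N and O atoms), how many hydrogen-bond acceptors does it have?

0

N atoms: 0; O atoms: 0.
Lipinski HBA = 0 + 0 = 0.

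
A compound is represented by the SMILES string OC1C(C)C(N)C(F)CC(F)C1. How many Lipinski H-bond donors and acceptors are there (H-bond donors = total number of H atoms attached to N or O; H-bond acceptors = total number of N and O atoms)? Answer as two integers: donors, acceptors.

3, 2

Donors: find every N or O and count the H atoms it carries.
  atom 1 (O): bond orders sum to 1 → 1 H
  atom 6 (N): bond orders sum to 1 → 2 H
Lipinski HBD = 3.
Acceptors: N atoms = 1, O atoms = 1 → HBA = 2.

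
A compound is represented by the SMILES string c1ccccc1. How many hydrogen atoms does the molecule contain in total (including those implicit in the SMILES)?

6

Walk through each heavy atom and fill implicit hydrogens from standard valence (C 4, N 3, O 2, S 2, halogen 1); for lowercase aromatic atoms, an aromatic c carries 1 H when it has two neighbours and 0 H with three, and aromatic n carries 0 H:
  atom 1: aromatic c, 2 neighbours → 1 H
  atom 2: aromatic c, 2 neighbours → 1 H
  atom 3: aromatic c, 2 neighbours → 1 H
  atom 4: aromatic c, 2 neighbours → 1 H
  atom 5: aromatic c, 2 neighbours → 1 H
  atom 6: aromatic c, 2 neighbours → 1 H
Total hydrogens: 6.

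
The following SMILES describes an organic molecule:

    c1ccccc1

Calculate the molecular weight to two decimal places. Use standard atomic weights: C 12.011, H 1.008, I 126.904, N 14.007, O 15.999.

78.11 g/mol

First, the molecular formula is C6H6 (counting implicit H from valence).
  C: 6 × 12.011 = 72.066
  H: 6 × 1.008 = 6.048
Sum: 6×12.011 + 6×1.008 = 78.114 → 78.11 g/mol.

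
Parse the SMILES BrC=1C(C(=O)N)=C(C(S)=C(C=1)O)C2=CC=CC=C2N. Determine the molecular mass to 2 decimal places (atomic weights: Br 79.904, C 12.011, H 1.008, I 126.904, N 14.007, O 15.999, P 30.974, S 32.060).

First, the molecular formula is C13H11BrN2O2S (counting implicit H from valence).
  Br: 1 × 79.904 = 79.904
  C: 13 × 12.011 = 156.143
  H: 11 × 1.008 = 11.088
  N: 2 × 14.007 = 28.014
  O: 2 × 15.999 = 31.998
  S: 1 × 32.060 = 32.060
Sum: 1×79.904 + 13×12.011 + 11×1.008 + 2×14.007 + 2×15.999 + 1×32.060 = 339.207 → 339.21 g/mol.

339.21 g/mol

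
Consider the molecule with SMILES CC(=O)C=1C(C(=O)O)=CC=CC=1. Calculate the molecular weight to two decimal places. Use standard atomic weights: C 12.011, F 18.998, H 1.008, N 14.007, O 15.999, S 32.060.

First, the molecular formula is C9H8O3 (counting implicit H from valence).
  C: 9 × 12.011 = 108.099
  H: 8 × 1.008 = 8.064
  O: 3 × 15.999 = 47.997
Sum: 9×12.011 + 8×1.008 + 3×15.999 = 164.160 → 164.16 g/mol.

164.16 g/mol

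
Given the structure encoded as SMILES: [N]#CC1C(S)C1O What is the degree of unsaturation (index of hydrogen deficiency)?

Degree of unsaturation = (number of rings) + (number of π bonds).
Ring closures in the SMILES: 1.
π bonds: 1 triple bond (each 2 DoU) → 2 DoU from unsaturation.
Total DoU = 1 + 2 = 3.

3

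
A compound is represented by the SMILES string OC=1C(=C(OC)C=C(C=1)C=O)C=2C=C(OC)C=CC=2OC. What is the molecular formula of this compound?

Walk through each heavy atom and fill implicit hydrogens from standard valence (C 4, N 3, O 2, S 2, halogen 1):
  atom 1: O, bond orders sum to 1 (valence 2) → 1 H
  atom 2: C, bond orders sum to 4 (valence 4) → 0 H
  atom 3: C, bond orders sum to 4 (valence 4) → 0 H
  atom 4: C, bond orders sum to 4 (valence 4) → 0 H
  atom 5: O, bond orders sum to 2 (valence 2) → 0 H
  atom 6: C, bond orders sum to 1 (valence 4) → 3 H
  atom 7: C, bond orders sum to 3 (valence 4) → 1 H
  atom 8: C, bond orders sum to 4 (valence 4) → 0 H
  atom 9: C, bond orders sum to 3 (valence 4) → 1 H
  atom 10: C, bond orders sum to 3 (valence 4) → 1 H
  atom 11: O, bond orders sum to 2 (valence 2) → 0 H
  atom 12: C, bond orders sum to 4 (valence 4) → 0 H
  atom 13: C, bond orders sum to 3 (valence 4) → 1 H
  atom 14: C, bond orders sum to 4 (valence 4) → 0 H
  atom 15: O, bond orders sum to 2 (valence 2) → 0 H
  atom 16: C, bond orders sum to 1 (valence 4) → 3 H
  atom 17: C, bond orders sum to 3 (valence 4) → 1 H
  atom 18: C, bond orders sum to 3 (valence 4) → 1 H
  atom 19: C, bond orders sum to 4 (valence 4) → 0 H
  atom 20: O, bond orders sum to 2 (valence 2) → 0 H
  atom 21: C, bond orders sum to 1 (valence 4) → 3 H
Totals → C:16, H:16, O:5.
In Hill order: C16H16O5.

C16H16O5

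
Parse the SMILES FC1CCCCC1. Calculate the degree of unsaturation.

1

Degree of unsaturation = (number of rings) + (number of π bonds).
Ring closures in the SMILES: 1.
π bonds: none → 0 DoU from unsaturation.
Total DoU = 1 + 0 = 1.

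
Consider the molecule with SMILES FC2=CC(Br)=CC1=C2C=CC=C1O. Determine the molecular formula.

C10H6BrFO

Walk through each heavy atom and fill implicit hydrogens from standard valence (C 4, N 3, O 2, S 2, halogen 1):
  atom 1: F (halogen, monovalent) → 0 H
  atom 2: C, bond orders sum to 4 (valence 4) → 0 H
  atom 3: C, bond orders sum to 3 (valence 4) → 1 H
  atom 4: C, bond orders sum to 4 (valence 4) → 0 H
  atom 5: Br (halogen, monovalent) → 0 H
  atom 6: C, bond orders sum to 3 (valence 4) → 1 H
  atom 7: C, bond orders sum to 4 (valence 4) → 0 H
  atom 8: C, bond orders sum to 4 (valence 4) → 0 H
  atom 9: C, bond orders sum to 3 (valence 4) → 1 H
  atom 10: C, bond orders sum to 3 (valence 4) → 1 H
  atom 11: C, bond orders sum to 3 (valence 4) → 1 H
  atom 12: C, bond orders sum to 4 (valence 4) → 0 H
  atom 13: O, bond orders sum to 1 (valence 2) → 1 H
Totals → C:10, H:6, Br:1, F:1, O:1.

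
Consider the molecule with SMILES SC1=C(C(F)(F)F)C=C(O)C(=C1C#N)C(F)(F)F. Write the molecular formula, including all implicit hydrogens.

C9H3F6NOS

Walk through each heavy atom and fill implicit hydrogens from standard valence (C 4, N 3, O 2, S 2, halogen 1):
  atom 1: S, bond orders sum to 1 (valence 2) → 1 H
  atom 2: C, bond orders sum to 4 (valence 4) → 0 H
  atom 3: C, bond orders sum to 4 (valence 4) → 0 H
  atom 4: C, bond orders sum to 4 (valence 4) → 0 H
  atom 5: F (halogen, monovalent) → 0 H
  atom 6: F (halogen, monovalent) → 0 H
  atom 7: F (halogen, monovalent) → 0 H
  atom 8: C, bond orders sum to 3 (valence 4) → 1 H
  atom 9: C, bond orders sum to 4 (valence 4) → 0 H
  atom 10: O, bond orders sum to 1 (valence 2) → 1 H
  atom 11: C, bond orders sum to 4 (valence 4) → 0 H
  atom 12: C, bond orders sum to 4 (valence 4) → 0 H
  atom 13: C, bond orders sum to 4 (valence 4) → 0 H
  atom 14: N, bond orders sum to 3 (valence 3) → 0 H
  atom 15: C, bond orders sum to 4 (valence 4) → 0 H
  atom 16: F (halogen, monovalent) → 0 H
  atom 17: F (halogen, monovalent) → 0 H
  atom 18: F (halogen, monovalent) → 0 H
Totals → C:9, H:3, F:6, N:1, O:1, S:1.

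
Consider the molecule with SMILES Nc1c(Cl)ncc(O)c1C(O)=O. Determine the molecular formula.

Walk through each heavy atom and fill implicit hydrogens from standard valence (C 4, N 3, O 2, S 2, halogen 1); for lowercase aromatic atoms, an aromatic c carries 1 H when it has two neighbours and 0 H with three, and aromatic n carries 0 H:
  atom 1: N, bond orders sum to 1 (valence 3) → 2 H
  atom 2: aromatic c, 3 neighbours → 0 H
  atom 3: aromatic c, 3 neighbours → 0 H
  atom 4: Cl (halogen, monovalent) → 0 H
  atom 5: aromatic n, 2 neighbours → 0 H
  atom 6: aromatic c, 2 neighbours → 1 H
  atom 7: aromatic c, 3 neighbours → 0 H
  atom 8: O, bond orders sum to 1 (valence 2) → 1 H
  atom 9: aromatic c, 3 neighbours → 0 H
  atom 10: C, bond orders sum to 4 (valence 4) → 0 H
  atom 11: O, bond orders sum to 1 (valence 2) → 1 H
  atom 12: O, bond orders sum to 2 (valence 2) → 0 H
Totals → C:6, H:5, Cl:1, N:2, O:3.
In Hill order: C6H5ClN2O3.

C6H5ClN2O3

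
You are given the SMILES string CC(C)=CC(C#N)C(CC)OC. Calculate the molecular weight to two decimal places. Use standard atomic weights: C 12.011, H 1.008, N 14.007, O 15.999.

167.25 g/mol

First, the molecular formula is C10H17NO (counting implicit H from valence).
  C: 10 × 12.011 = 120.110
  H: 17 × 1.008 = 17.136
  N: 1 × 14.007 = 14.007
  O: 1 × 15.999 = 15.999
Sum: 10×12.011 + 17×1.008 + 1×14.007 + 1×15.999 = 167.252 → 167.25 g/mol.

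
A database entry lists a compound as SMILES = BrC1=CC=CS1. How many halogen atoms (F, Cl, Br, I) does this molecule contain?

Halogen atoms appear at heavy-atom position 1 (1×Br).
Halogen count: 1.

1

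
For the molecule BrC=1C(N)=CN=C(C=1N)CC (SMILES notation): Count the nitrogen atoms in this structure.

3

Scan the SMILES for N atoms (remember two-letter symbols like Cl and Br are single atoms).
Nitrogen count: 3.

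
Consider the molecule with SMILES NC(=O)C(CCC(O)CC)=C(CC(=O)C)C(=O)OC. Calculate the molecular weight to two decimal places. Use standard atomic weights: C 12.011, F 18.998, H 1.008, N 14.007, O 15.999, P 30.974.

271.31 g/mol

First, the molecular formula is C13H21NO5 (counting implicit H from valence).
  C: 13 × 12.011 = 156.143
  H: 21 × 1.008 = 21.168
  N: 1 × 14.007 = 14.007
  O: 5 × 15.999 = 79.995
Sum: 13×12.011 + 21×1.008 + 1×14.007 + 5×15.999 = 271.313 → 271.31 g/mol.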